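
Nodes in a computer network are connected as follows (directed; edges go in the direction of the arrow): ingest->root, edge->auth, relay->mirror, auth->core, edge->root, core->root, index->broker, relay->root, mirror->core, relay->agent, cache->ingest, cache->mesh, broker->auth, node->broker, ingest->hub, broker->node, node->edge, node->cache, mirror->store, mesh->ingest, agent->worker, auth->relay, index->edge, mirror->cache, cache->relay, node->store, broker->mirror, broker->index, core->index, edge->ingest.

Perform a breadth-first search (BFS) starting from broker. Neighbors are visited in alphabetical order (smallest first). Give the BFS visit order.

Visit broker; enqueue auth, index, mirror, node → queue [auth, index, mirror, node]
Visit auth; enqueue core, relay → queue [index, mirror, node, core, relay]
Visit index; enqueue edge → queue [mirror, node, core, relay, edge]
Visit mirror; enqueue cache, store → queue [node, core, relay, edge, cache, store]
Visit node → queue [core, relay, edge, cache, store]
Visit core; enqueue root → queue [relay, edge, cache, store, root]
Visit relay; enqueue agent → queue [edge, cache, store, root, agent]
Visit edge; enqueue ingest → queue [cache, store, root, agent, ingest]
Visit cache; enqueue mesh → queue [store, root, agent, ingest, mesh]
Visit store → queue [root, agent, ingest, mesh]
Visit root → queue [agent, ingest, mesh]
Visit agent; enqueue worker → queue [ingest, mesh, worker]
Visit ingest; enqueue hub → queue [mesh, worker, hub]
Visit mesh → queue [worker, hub]
Visit worker → queue [hub]
Visit hub → queue []

broker -> auth -> index -> mirror -> node -> core -> relay -> edge -> cache -> store -> root -> agent -> ingest -> mesh -> worker -> hub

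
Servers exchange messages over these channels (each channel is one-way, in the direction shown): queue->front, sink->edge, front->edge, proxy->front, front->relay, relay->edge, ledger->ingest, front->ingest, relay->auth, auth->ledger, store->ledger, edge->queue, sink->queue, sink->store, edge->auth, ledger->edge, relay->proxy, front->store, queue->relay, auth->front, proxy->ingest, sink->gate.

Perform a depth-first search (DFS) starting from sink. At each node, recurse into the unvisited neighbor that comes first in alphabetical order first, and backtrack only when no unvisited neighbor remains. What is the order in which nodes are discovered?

sink → edge → auth → front → ingest → relay → proxy → store → ledger → queue → gate

Visit sink
sink → edge
edge → auth
auth → front
front → ingest
front → relay
relay → proxy
front → store
store → ledger
edge → queue
sink → gate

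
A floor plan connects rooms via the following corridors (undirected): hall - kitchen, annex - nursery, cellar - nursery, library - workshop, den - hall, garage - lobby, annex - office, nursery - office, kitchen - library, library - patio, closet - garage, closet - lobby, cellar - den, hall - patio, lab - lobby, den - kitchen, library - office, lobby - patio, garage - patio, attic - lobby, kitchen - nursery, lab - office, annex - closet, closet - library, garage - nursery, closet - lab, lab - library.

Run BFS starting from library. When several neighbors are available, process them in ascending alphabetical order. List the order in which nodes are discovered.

library, closet, kitchen, lab, office, patio, workshop, annex, garage, lobby, den, hall, nursery, attic, cellar

Visit library; enqueue closet, kitchen, lab, office, patio, workshop → queue [closet, kitchen, lab, office, patio, workshop]
Visit closet; enqueue annex, garage, lobby → queue [kitchen, lab, office, patio, workshop, annex, garage, lobby]
Visit kitchen; enqueue den, hall, nursery → queue [lab, office, patio, workshop, annex, garage, lobby, den, hall, nursery]
Visit lab → queue [office, patio, workshop, annex, garage, lobby, den, hall, nursery]
Visit office → queue [patio, workshop, annex, garage, lobby, den, hall, nursery]
Visit patio → queue [workshop, annex, garage, lobby, den, hall, nursery]
Visit workshop → queue [annex, garage, lobby, den, hall, nursery]
Visit annex → queue [garage, lobby, den, hall, nursery]
Visit garage → queue [lobby, den, hall, nursery]
Visit lobby; enqueue attic → queue [den, hall, nursery, attic]
Visit den; enqueue cellar → queue [hall, nursery, attic, cellar]
Visit hall → queue [nursery, attic, cellar]
Visit nursery → queue [attic, cellar]
Visit attic → queue [cellar]
Visit cellar → queue []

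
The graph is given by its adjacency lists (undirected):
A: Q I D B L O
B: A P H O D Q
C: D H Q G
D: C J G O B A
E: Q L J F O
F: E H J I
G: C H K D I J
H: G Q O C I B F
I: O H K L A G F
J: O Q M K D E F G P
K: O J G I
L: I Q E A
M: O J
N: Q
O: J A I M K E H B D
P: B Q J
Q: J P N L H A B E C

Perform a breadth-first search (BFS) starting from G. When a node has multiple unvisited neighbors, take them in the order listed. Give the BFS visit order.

G -> C -> H -> K -> D -> I -> J -> Q -> O -> B -> F -> A -> L -> M -> E -> P -> N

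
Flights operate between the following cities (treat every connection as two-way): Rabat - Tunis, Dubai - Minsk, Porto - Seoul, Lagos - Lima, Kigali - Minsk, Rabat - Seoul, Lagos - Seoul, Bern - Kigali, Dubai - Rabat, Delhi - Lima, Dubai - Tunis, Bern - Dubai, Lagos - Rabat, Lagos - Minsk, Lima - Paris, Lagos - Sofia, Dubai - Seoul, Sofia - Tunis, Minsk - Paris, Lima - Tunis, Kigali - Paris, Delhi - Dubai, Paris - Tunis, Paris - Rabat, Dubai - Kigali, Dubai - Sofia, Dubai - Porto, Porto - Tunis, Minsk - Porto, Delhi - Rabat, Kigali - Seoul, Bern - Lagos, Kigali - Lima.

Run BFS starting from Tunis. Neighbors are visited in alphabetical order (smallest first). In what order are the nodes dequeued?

Visit Tunis; enqueue Dubai, Lima, Paris, Porto, Rabat, Sofia → queue [Dubai, Lima, Paris, Porto, Rabat, Sofia]
Visit Dubai; enqueue Bern, Delhi, Kigali, Minsk, Seoul → queue [Lima, Paris, Porto, Rabat, Sofia, Bern, Delhi, Kigali, Minsk, Seoul]
Visit Lima; enqueue Lagos → queue [Paris, Porto, Rabat, Sofia, Bern, Delhi, Kigali, Minsk, Seoul, Lagos]
Visit Paris → queue [Porto, Rabat, Sofia, Bern, Delhi, Kigali, Minsk, Seoul, Lagos]
Visit Porto → queue [Rabat, Sofia, Bern, Delhi, Kigali, Minsk, Seoul, Lagos]
Visit Rabat → queue [Sofia, Bern, Delhi, Kigali, Minsk, Seoul, Lagos]
Visit Sofia → queue [Bern, Delhi, Kigali, Minsk, Seoul, Lagos]
Visit Bern → queue [Delhi, Kigali, Minsk, Seoul, Lagos]
Visit Delhi → queue [Kigali, Minsk, Seoul, Lagos]
Visit Kigali → queue [Minsk, Seoul, Lagos]
Visit Minsk → queue [Seoul, Lagos]
Visit Seoul → queue [Lagos]
Visit Lagos → queue []

Tunis Dubai Lima Paris Porto Rabat Sofia Bern Delhi Kigali Minsk Seoul Lagos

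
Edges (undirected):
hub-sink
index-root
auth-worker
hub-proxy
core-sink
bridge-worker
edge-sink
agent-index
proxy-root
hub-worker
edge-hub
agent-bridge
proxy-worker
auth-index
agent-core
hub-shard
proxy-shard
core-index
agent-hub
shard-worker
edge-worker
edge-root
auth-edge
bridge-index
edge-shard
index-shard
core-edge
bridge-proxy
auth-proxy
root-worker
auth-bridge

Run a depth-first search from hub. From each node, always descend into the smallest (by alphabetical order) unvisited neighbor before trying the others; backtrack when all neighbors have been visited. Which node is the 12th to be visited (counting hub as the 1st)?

Visit hub
hub → agent
agent → bridge
bridge → auth
auth → edge
edge → core
core → index
index → root
root → proxy
proxy → shard
shard → worker
core → sink

Visit order: hub, agent, bridge, auth, edge, core, index, root, proxy, shard, worker, sink

sink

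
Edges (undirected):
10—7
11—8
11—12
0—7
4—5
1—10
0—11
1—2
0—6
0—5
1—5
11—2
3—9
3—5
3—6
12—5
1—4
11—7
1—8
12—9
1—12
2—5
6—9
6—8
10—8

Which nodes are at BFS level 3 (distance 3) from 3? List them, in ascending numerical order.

7, 10, 11

Level 0: 3
Level 1: 5, 6, 9
Level 2: 0, 1, 2, 4, 8, 12
Level 3: 7, 10, 11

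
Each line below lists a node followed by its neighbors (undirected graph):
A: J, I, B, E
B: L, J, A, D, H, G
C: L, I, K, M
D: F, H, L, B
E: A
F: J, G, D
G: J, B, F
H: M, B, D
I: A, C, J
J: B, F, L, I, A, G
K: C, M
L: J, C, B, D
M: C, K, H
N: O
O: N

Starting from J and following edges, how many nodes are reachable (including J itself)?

13

BFS from J visits: J, A, B, F, G, I, L, E, D, H, C, M, K
Reachable nodes: 13 of 15 total.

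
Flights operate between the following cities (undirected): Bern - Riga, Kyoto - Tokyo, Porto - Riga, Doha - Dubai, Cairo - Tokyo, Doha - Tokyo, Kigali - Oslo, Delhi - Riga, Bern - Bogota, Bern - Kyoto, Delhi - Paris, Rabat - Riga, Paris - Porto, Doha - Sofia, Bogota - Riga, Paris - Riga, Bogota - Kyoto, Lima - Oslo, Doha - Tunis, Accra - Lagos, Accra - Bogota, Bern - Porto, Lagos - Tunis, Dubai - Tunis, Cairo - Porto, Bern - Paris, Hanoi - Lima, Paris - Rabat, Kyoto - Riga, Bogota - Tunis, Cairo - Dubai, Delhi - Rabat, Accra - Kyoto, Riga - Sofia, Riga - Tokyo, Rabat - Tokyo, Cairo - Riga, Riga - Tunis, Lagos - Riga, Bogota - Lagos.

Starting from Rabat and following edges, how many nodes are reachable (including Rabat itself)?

BFS from Rabat visits: Rabat, Tokyo, Riga, Paris, Delhi, Kyoto, Doha, Cairo, Tunis, Sofia, Porto, Lagos, Bogota, Bern, Accra, Dubai
Reachable nodes: 16 of 20 total.

16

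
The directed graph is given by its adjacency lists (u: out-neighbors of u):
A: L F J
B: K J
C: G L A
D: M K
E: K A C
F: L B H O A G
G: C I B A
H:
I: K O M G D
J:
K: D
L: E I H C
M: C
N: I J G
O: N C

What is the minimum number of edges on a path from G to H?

Level 0: G
Level 1: A, B, C, I
Level 2: D, F, J, K, L, M, O
Level 3: E, H, N
H first appears at level 3.

3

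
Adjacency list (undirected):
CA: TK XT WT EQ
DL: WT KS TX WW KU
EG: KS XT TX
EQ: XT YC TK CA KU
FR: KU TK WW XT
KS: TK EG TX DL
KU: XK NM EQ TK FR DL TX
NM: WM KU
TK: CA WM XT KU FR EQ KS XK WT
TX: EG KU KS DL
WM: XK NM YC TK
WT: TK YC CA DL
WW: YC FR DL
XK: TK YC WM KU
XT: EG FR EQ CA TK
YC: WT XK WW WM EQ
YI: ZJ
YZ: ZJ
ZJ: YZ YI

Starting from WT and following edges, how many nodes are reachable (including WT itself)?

16

BFS from WT visits: WT, YC, TK, DL, CA, XK, WW, WM, EQ, XT, KU, KS, FR, TX, NM, EG
Reachable nodes: 16 of 19 total.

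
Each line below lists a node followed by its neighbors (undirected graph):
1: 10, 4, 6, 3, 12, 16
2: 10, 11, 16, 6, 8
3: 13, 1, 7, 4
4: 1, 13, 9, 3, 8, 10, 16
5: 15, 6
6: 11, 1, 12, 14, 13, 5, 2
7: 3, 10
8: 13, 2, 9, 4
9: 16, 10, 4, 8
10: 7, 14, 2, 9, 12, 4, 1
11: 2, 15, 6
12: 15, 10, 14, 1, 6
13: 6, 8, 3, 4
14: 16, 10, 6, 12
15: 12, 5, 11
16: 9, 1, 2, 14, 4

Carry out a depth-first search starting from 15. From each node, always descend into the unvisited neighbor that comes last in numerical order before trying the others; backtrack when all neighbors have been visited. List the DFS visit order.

15 -> 12 -> 14 -> 16 -> 9 -> 10 -> 7 -> 3 -> 13 -> 8 -> 4 -> 1 -> 6 -> 11 -> 2 -> 5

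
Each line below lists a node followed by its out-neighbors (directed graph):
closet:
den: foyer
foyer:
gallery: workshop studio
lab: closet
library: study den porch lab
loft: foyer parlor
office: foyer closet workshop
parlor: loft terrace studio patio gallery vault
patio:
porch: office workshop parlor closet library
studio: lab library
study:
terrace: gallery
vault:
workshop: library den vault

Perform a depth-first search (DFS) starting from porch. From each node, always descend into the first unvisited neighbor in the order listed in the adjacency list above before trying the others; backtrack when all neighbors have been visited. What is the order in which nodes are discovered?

Visit porch
porch → office
office → foyer
office → closet
office → workshop
workshop → library
library → study
library → den
library → lab
workshop → vault
porch → parlor
parlor → loft
parlor → terrace
terrace → gallery
gallery → studio
parlor → patio

porch → office → foyer → closet → workshop → library → study → den → lab → vault → parlor → loft → terrace → gallery → studio → patio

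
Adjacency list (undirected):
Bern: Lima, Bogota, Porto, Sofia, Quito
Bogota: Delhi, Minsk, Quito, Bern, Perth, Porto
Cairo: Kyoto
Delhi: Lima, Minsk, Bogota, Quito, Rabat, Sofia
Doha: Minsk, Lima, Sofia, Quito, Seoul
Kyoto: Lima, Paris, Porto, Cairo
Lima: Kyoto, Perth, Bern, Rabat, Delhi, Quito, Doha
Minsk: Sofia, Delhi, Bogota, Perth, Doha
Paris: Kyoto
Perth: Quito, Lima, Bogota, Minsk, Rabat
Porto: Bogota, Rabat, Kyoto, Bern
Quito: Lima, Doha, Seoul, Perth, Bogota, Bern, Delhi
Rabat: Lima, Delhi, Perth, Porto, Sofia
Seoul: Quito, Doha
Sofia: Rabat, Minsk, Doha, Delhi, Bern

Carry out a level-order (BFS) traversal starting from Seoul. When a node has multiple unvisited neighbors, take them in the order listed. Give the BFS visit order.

Visit Seoul; enqueue Quito, Doha → queue [Quito, Doha]
Visit Quito; enqueue Lima, Perth, Bogota, Bern, Delhi → queue [Doha, Lima, Perth, Bogota, Bern, Delhi]
Visit Doha; enqueue Minsk, Sofia → queue [Lima, Perth, Bogota, Bern, Delhi, Minsk, Sofia]
Visit Lima; enqueue Kyoto, Rabat → queue [Perth, Bogota, Bern, Delhi, Minsk, Sofia, Kyoto, Rabat]
Visit Perth → queue [Bogota, Bern, Delhi, Minsk, Sofia, Kyoto, Rabat]
Visit Bogota; enqueue Porto → queue [Bern, Delhi, Minsk, Sofia, Kyoto, Rabat, Porto]
Visit Bern → queue [Delhi, Minsk, Sofia, Kyoto, Rabat, Porto]
Visit Delhi → queue [Minsk, Sofia, Kyoto, Rabat, Porto]
Visit Minsk → queue [Sofia, Kyoto, Rabat, Porto]
Visit Sofia → queue [Kyoto, Rabat, Porto]
Visit Kyoto; enqueue Paris, Cairo → queue [Rabat, Porto, Paris, Cairo]
Visit Rabat → queue [Porto, Paris, Cairo]
Visit Porto → queue [Paris, Cairo]
Visit Paris → queue [Cairo]
Visit Cairo → queue []

Seoul, Quito, Doha, Lima, Perth, Bogota, Bern, Delhi, Minsk, Sofia, Kyoto, Rabat, Porto, Paris, Cairo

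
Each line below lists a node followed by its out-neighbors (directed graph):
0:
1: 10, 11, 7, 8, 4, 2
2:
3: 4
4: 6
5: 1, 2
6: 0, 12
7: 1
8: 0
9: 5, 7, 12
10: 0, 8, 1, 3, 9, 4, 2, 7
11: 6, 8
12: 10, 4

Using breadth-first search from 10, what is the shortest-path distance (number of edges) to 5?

2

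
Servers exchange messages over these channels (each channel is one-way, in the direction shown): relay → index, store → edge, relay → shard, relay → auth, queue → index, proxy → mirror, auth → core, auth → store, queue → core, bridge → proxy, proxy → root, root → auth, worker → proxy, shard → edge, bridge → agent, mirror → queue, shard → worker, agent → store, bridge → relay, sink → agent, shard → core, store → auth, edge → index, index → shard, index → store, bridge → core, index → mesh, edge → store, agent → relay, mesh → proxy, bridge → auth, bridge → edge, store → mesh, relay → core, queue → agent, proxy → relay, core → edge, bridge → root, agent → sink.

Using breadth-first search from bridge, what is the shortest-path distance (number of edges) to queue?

Level 0: bridge
Level 1: agent, auth, core, edge, proxy, relay, root
Level 2: index, mirror, shard, sink, store
Level 3: mesh, queue, worker
queue first appears at level 3.

3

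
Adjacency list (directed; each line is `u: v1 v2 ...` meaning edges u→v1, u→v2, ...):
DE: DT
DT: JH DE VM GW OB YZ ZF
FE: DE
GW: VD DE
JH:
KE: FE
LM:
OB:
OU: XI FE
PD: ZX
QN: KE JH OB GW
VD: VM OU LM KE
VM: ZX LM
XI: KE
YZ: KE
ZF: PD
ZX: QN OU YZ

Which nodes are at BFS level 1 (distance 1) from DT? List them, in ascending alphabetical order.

DE, GW, JH, OB, VM, YZ, ZF

Level 0: DT
Level 1: DE, GW, JH, OB, VM, YZ, ZF
Level 2: KE, LM, PD, VD, ZX
Level 3: FE, OU, QN
Level 4: XI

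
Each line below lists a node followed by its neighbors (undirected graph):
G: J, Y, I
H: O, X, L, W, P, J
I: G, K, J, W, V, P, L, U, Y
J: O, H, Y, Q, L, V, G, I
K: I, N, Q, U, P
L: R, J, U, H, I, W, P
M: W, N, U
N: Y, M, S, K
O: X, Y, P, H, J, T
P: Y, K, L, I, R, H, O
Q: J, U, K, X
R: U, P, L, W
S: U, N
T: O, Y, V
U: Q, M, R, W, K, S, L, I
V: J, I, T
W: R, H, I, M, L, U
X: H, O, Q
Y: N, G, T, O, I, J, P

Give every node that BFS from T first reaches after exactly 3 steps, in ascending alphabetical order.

K, L, M, Q, R, S, U, W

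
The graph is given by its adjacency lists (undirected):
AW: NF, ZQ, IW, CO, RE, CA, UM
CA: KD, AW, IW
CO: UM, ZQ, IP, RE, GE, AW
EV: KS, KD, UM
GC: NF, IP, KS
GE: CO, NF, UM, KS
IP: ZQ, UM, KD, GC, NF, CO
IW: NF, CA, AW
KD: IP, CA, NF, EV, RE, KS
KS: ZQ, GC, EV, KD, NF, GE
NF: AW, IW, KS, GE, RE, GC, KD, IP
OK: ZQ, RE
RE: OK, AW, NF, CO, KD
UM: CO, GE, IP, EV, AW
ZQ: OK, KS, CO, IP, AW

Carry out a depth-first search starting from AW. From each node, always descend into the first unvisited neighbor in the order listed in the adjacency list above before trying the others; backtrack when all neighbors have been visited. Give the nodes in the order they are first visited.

AW, NF, IW, CA, KD, IP, ZQ, OK, RE, CO, UM, GE, KS, GC, EV

Visit AW
AW → NF
NF → IW
IW → CA
CA → KD
KD → IP
IP → ZQ
ZQ → OK
OK → RE
RE → CO
CO → UM
UM → GE
GE → KS
KS → GC
KS → EV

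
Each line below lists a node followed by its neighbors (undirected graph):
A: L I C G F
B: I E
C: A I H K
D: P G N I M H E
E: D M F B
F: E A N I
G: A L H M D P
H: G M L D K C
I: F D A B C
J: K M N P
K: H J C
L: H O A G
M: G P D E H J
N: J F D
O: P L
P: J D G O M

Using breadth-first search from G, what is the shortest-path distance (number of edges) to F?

Level 0: G
Level 1: A, D, H, L, M, P
Level 2: C, E, F, I, J, K, N, O
Level 3: B
F first appears at level 2.

2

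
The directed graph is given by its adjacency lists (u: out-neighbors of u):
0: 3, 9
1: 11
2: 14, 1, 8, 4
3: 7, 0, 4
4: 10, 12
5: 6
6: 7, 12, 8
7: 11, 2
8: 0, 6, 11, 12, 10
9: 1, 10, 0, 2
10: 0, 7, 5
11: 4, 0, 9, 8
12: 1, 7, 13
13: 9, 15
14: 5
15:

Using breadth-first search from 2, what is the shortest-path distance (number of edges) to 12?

2

Level 0: 2
Level 1: 1, 4, 8, 14
Level 2: 0, 5, 6, 10, 11, 12
Level 3: 3, 7, 9, 13
Level 4: 15
12 first appears at level 2.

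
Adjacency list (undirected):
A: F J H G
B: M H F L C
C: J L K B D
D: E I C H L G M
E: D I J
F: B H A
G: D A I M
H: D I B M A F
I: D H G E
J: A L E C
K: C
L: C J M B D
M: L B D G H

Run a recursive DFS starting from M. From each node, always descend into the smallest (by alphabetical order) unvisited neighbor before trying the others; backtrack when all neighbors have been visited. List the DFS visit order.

Visit M
M → B
B → C
C → D
D → E
E → I
I → G
G → A
A → F
F → H
A → J
J → L
C → K

M, B, C, D, E, I, G, A, F, H, J, L, K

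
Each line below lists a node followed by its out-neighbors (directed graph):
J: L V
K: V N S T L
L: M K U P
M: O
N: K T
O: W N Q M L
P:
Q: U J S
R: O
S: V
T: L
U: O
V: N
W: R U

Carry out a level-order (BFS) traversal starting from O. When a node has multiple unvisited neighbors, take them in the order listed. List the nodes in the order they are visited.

Visit O; enqueue W, N, Q, M, L → queue [W, N, Q, M, L]
Visit W; enqueue R, U → queue [N, Q, M, L, R, U]
Visit N; enqueue K, T → queue [Q, M, L, R, U, K, T]
Visit Q; enqueue J, S → queue [M, L, R, U, K, T, J, S]
Visit M → queue [L, R, U, K, T, J, S]
Visit L; enqueue P → queue [R, U, K, T, J, S, P]
Visit R → queue [U, K, T, J, S, P]
Visit U → queue [K, T, J, S, P]
Visit K; enqueue V → queue [T, J, S, P, V]
Visit T → queue [J, S, P, V]
Visit J → queue [S, P, V]
Visit S → queue [P, V]
Visit P → queue [V]
Visit V → queue []

O W N Q M L R U K T J S P V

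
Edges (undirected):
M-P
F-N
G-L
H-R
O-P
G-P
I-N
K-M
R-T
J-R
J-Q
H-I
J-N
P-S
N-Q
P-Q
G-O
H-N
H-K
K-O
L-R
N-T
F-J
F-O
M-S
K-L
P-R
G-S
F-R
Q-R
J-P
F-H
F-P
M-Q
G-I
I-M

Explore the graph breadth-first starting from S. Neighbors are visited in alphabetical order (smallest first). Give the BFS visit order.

Visit S; enqueue G, M, P → queue [G, M, P]
Visit G; enqueue I, L, O → queue [M, P, I, L, O]
Visit M; enqueue K, Q → queue [P, I, L, O, K, Q]
Visit P; enqueue F, J, R → queue [I, L, O, K, Q, F, J, R]
Visit I; enqueue H, N → queue [L, O, K, Q, F, J, R, H, N]
Visit L → queue [O, K, Q, F, J, R, H, N]
Visit O → queue [K, Q, F, J, R, H, N]
Visit K → queue [Q, F, J, R, H, N]
Visit Q → queue [F, J, R, H, N]
Visit F → queue [J, R, H, N]
Visit J → queue [R, H, N]
Visit R; enqueue T → queue [H, N, T]
Visit H → queue [N, T]
Visit N → queue [T]
Visit T → queue []

S G M P I L O K Q F J R H N T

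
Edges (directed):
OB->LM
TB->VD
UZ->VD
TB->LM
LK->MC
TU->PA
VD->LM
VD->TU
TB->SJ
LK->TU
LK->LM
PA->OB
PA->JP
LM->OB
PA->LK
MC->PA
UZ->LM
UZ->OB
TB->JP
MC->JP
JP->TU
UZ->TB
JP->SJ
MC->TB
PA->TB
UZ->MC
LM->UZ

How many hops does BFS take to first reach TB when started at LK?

2

Level 0: LK
Level 1: LM, MC, TU
Level 2: JP, OB, PA, TB, UZ
Level 3: SJ, VD
TB first appears at level 2.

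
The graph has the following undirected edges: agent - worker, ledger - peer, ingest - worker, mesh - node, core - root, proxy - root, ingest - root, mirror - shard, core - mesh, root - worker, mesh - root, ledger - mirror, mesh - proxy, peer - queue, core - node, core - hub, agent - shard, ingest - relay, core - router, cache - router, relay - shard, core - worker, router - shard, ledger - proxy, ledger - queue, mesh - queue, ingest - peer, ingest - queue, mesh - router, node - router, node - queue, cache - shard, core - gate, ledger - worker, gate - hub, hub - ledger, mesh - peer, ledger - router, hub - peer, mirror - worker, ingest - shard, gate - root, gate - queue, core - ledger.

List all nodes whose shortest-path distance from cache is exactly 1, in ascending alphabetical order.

Level 0: cache
Level 1: router, shard
Level 2: agent, core, ingest, ledger, mesh, mirror, node, relay
Level 3: gate, hub, peer, proxy, queue, root, worker

router, shard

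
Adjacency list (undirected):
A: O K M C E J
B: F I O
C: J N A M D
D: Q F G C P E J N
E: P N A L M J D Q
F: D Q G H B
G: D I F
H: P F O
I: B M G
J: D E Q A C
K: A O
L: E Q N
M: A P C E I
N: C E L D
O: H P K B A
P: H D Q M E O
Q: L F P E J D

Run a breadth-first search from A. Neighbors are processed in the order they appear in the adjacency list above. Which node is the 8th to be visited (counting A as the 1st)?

H

Visit A; enqueue O, K, M, C, E, J → queue [O, K, M, C, E, J]
Visit O; enqueue H, P, B → queue [K, M, C, E, J, H, P, B]
Visit K → queue [M, C, E, J, H, P, B]
Visit M; enqueue I → queue [C, E, J, H, P, B, I]
Visit C; enqueue N, D → queue [E, J, H, P, B, I, N, D]
Visit E; enqueue L, Q → queue [J, H, P, B, I, N, D, L, Q]
Visit J → queue [H, P, B, I, N, D, L, Q]
Visit H; enqueue F → queue [P, B, I, N, D, L, Q, F]
Visit P → queue [B, I, N, D, L, Q, F]
Visit B → queue [I, N, D, L, Q, F]
Visit I; enqueue G → queue [N, D, L, Q, F, G]
Visit N → queue [D, L, Q, F, G]
Visit D → queue [L, Q, F, G]
Visit L → queue [Q, F, G]
Visit Q → queue [F, G]
Visit F → queue [G]
Visit G → queue []

Visit order: A, O, K, M, C, E, J, H, P, B, I, N, D, L, Q, F, G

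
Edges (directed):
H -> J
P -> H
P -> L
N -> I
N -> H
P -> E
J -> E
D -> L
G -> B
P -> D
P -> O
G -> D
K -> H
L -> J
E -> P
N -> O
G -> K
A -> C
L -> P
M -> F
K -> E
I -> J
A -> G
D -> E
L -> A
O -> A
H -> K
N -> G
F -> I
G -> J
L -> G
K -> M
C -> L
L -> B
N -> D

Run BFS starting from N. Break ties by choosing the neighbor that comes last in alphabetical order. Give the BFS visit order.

Visit N; enqueue O, I, H, G, D → queue [O, I, H, G, D]
Visit O; enqueue A → queue [I, H, G, D, A]
Visit I; enqueue J → queue [H, G, D, A, J]
Visit H; enqueue K → queue [G, D, A, J, K]
Visit G; enqueue B → queue [D, A, J, K, B]
Visit D; enqueue L, E → queue [A, J, K, B, L, E]
Visit A; enqueue C → queue [J, K, B, L, E, C]
Visit J → queue [K, B, L, E, C]
Visit K; enqueue M → queue [B, L, E, C, M]
Visit B → queue [L, E, C, M]
Visit L; enqueue P → queue [E, C, M, P]
Visit E → queue [C, M, P]
Visit C → queue [M, P]
Visit M; enqueue F → queue [P, F]
Visit P → queue [F]
Visit F → queue []

N, O, I, H, G, D, A, J, K, B, L, E, C, M, P, F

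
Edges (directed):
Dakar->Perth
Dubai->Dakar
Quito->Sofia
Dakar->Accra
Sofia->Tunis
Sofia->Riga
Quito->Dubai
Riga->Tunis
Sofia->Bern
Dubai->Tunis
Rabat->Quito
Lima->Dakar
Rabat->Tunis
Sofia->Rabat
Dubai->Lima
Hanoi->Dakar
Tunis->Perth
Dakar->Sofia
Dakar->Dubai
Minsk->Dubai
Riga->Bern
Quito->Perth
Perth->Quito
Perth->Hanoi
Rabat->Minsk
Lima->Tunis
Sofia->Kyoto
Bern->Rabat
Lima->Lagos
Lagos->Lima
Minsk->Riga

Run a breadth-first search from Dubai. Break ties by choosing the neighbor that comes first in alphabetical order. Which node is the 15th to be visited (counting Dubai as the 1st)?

Minsk

Visit Dubai; enqueue Dakar, Lima, Tunis → queue [Dakar, Lima, Tunis]
Visit Dakar; enqueue Accra, Perth, Sofia → queue [Lima, Tunis, Accra, Perth, Sofia]
Visit Lima; enqueue Lagos → queue [Tunis, Accra, Perth, Sofia, Lagos]
Visit Tunis → queue [Accra, Perth, Sofia, Lagos]
Visit Accra → queue [Perth, Sofia, Lagos]
Visit Perth; enqueue Hanoi, Quito → queue [Sofia, Lagos, Hanoi, Quito]
Visit Sofia; enqueue Bern, Kyoto, Rabat, Riga → queue [Lagos, Hanoi, Quito, Bern, Kyoto, Rabat, Riga]
Visit Lagos → queue [Hanoi, Quito, Bern, Kyoto, Rabat, Riga]
Visit Hanoi → queue [Quito, Bern, Kyoto, Rabat, Riga]
Visit Quito → queue [Bern, Kyoto, Rabat, Riga]
Visit Bern → queue [Kyoto, Rabat, Riga]
Visit Kyoto → queue [Rabat, Riga]
Visit Rabat; enqueue Minsk → queue [Riga, Minsk]
Visit Riga → queue [Minsk]
Visit Minsk → queue []

Visit order: Dubai, Dakar, Lima, Tunis, Accra, Perth, Sofia, Lagos, Hanoi, Quito, Bern, Kyoto, Rabat, Riga, Minsk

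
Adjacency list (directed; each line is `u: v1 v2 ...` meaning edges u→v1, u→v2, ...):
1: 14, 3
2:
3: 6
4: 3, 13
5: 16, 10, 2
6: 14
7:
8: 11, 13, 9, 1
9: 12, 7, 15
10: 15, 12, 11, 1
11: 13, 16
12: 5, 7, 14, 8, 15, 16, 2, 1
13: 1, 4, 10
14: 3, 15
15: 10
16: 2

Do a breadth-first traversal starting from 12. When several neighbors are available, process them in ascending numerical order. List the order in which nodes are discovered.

Visit 12; enqueue 1, 2, 5, 7, 8, 14, 15, 16 → queue [1, 2, 5, 7, 8, 14, 15, 16]
Visit 1; enqueue 3 → queue [2, 5, 7, 8, 14, 15, 16, 3]
Visit 2 → queue [5, 7, 8, 14, 15, 16, 3]
Visit 5; enqueue 10 → queue [7, 8, 14, 15, 16, 3, 10]
Visit 7 → queue [8, 14, 15, 16, 3, 10]
Visit 8; enqueue 9, 11, 13 → queue [14, 15, 16, 3, 10, 9, 11, 13]
Visit 14 → queue [15, 16, 3, 10, 9, 11, 13]
Visit 15 → queue [16, 3, 10, 9, 11, 13]
Visit 16 → queue [3, 10, 9, 11, 13]
Visit 3; enqueue 6 → queue [10, 9, 11, 13, 6]
Visit 10 → queue [9, 11, 13, 6]
Visit 9 → queue [11, 13, 6]
Visit 11 → queue [13, 6]
Visit 13; enqueue 4 → queue [6, 4]
Visit 6 → queue [4]
Visit 4 → queue []

12, 1, 2, 5, 7, 8, 14, 15, 16, 3, 10, 9, 11, 13, 6, 4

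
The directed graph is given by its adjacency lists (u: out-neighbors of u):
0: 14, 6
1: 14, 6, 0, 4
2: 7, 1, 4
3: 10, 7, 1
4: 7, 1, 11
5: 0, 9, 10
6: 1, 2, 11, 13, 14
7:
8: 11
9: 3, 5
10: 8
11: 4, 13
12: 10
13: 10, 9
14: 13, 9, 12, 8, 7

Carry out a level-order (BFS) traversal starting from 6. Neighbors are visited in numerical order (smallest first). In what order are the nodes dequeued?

6, 1, 2, 11, 13, 14, 0, 4, 7, 9, 10, 8, 12, 3, 5

Visit 6; enqueue 1, 2, 11, 13, 14 → queue [1, 2, 11, 13, 14]
Visit 1; enqueue 0, 4 → queue [2, 11, 13, 14, 0, 4]
Visit 2; enqueue 7 → queue [11, 13, 14, 0, 4, 7]
Visit 11 → queue [13, 14, 0, 4, 7]
Visit 13; enqueue 9, 10 → queue [14, 0, 4, 7, 9, 10]
Visit 14; enqueue 8, 12 → queue [0, 4, 7, 9, 10, 8, 12]
Visit 0 → queue [4, 7, 9, 10, 8, 12]
Visit 4 → queue [7, 9, 10, 8, 12]
Visit 7 → queue [9, 10, 8, 12]
Visit 9; enqueue 3, 5 → queue [10, 8, 12, 3, 5]
Visit 10 → queue [8, 12, 3, 5]
Visit 8 → queue [12, 3, 5]
Visit 12 → queue [3, 5]
Visit 3 → queue [5]
Visit 5 → queue []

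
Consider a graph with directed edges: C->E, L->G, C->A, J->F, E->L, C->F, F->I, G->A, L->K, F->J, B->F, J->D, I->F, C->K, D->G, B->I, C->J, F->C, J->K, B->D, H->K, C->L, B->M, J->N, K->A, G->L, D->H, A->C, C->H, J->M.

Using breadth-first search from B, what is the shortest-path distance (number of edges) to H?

Level 0: B
Level 1: D, F, I, M
Level 2: C, G, H, J
Level 3: A, E, K, L, N
H first appears at level 2.

2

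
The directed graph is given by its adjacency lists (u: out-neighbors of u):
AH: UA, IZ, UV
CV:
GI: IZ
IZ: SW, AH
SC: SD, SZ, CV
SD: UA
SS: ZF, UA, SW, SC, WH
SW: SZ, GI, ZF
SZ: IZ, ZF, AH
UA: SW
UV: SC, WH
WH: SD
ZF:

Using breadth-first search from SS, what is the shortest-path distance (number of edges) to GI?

2

Level 0: SS
Level 1: SC, SW, UA, WH, ZF
Level 2: CV, GI, SD, SZ
Level 3: AH, IZ
Level 4: UV
GI first appears at level 2.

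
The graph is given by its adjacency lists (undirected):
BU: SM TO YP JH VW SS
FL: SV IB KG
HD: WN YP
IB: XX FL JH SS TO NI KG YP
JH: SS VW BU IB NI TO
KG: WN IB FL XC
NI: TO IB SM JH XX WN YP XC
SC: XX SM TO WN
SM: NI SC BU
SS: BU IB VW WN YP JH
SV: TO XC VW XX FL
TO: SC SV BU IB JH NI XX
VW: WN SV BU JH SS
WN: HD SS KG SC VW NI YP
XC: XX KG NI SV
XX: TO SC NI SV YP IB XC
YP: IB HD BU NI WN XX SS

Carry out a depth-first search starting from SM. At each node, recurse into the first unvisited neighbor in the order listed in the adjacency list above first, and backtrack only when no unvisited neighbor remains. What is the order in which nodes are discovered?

SM NI TO SC XX SV XC KG WN HD YP IB FL JH SS BU VW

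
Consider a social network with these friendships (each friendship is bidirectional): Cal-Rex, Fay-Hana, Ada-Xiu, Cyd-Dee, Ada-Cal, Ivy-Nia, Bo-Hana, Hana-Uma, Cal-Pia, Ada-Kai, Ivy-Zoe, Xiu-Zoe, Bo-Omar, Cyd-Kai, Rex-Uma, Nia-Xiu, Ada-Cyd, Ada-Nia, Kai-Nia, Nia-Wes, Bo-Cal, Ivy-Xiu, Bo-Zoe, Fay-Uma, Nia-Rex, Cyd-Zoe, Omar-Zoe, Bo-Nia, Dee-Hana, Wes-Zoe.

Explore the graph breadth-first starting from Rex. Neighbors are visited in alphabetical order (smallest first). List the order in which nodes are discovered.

Rex, Cal, Nia, Uma, Ada, Bo, Pia, Ivy, Kai, Wes, Xiu, Fay, Hana, Cyd, Omar, Zoe, Dee

Visit Rex; enqueue Cal, Nia, Uma → queue [Cal, Nia, Uma]
Visit Cal; enqueue Ada, Bo, Pia → queue [Nia, Uma, Ada, Bo, Pia]
Visit Nia; enqueue Ivy, Kai, Wes, Xiu → queue [Uma, Ada, Bo, Pia, Ivy, Kai, Wes, Xiu]
Visit Uma; enqueue Fay, Hana → queue [Ada, Bo, Pia, Ivy, Kai, Wes, Xiu, Fay, Hana]
Visit Ada; enqueue Cyd → queue [Bo, Pia, Ivy, Kai, Wes, Xiu, Fay, Hana, Cyd]
Visit Bo; enqueue Omar, Zoe → queue [Pia, Ivy, Kai, Wes, Xiu, Fay, Hana, Cyd, Omar, Zoe]
Visit Pia → queue [Ivy, Kai, Wes, Xiu, Fay, Hana, Cyd, Omar, Zoe]
Visit Ivy → queue [Kai, Wes, Xiu, Fay, Hana, Cyd, Omar, Zoe]
Visit Kai → queue [Wes, Xiu, Fay, Hana, Cyd, Omar, Zoe]
Visit Wes → queue [Xiu, Fay, Hana, Cyd, Omar, Zoe]
Visit Xiu → queue [Fay, Hana, Cyd, Omar, Zoe]
Visit Fay → queue [Hana, Cyd, Omar, Zoe]
Visit Hana; enqueue Dee → queue [Cyd, Omar, Zoe, Dee]
Visit Cyd → queue [Omar, Zoe, Dee]
Visit Omar → queue [Zoe, Dee]
Visit Zoe → queue [Dee]
Visit Dee → queue []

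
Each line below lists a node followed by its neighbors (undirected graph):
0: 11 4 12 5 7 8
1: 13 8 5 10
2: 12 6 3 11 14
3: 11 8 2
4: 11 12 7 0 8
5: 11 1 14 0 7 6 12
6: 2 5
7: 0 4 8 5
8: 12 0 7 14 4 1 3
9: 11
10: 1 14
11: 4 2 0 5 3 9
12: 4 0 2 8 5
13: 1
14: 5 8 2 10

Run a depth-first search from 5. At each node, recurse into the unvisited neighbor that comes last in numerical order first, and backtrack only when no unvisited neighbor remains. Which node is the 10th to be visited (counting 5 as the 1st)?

Visit 5
5 → 14
14 → 10
10 → 1
1 → 13
1 → 8
8 → 12
12 → 4
4 → 11
11 → 9
11 → 3
3 → 2
2 → 6
11 → 0
0 → 7

Visit order: 5, 14, 10, 1, 13, 8, 12, 4, 11, 9, 3, 2, 6, 0, 7

9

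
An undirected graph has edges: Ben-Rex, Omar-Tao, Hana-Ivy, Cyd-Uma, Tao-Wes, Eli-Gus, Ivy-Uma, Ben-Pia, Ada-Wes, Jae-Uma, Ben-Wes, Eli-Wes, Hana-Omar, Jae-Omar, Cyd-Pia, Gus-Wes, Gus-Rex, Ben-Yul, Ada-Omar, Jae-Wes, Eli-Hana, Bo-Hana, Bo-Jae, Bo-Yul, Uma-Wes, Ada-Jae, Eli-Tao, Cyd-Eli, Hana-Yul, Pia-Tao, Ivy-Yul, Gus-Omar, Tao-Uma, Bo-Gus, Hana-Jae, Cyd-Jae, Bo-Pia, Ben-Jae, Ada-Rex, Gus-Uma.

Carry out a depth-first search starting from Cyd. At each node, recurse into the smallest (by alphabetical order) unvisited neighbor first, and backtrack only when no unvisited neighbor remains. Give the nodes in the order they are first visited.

Cyd, Eli, Gus, Bo, Hana, Ivy, Uma, Jae, Ada, Omar, Tao, Pia, Ben, Rex, Wes, Yul

Visit Cyd
Cyd → Eli
Eli → Gus
Gus → Bo
Bo → Hana
Hana → Ivy
Ivy → Uma
Uma → Jae
Jae → Ada
Ada → Omar
Omar → Tao
Tao → Pia
Pia → Ben
Ben → Rex
Ben → Wes
Ben → Yul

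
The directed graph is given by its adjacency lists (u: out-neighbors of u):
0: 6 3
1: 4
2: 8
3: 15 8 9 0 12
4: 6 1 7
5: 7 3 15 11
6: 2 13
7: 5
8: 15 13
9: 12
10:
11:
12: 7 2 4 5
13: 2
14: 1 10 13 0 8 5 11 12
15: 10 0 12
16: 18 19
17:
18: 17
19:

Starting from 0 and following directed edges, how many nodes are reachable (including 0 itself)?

15

BFS from 0 visits: 0, 6, 3, 13, 2, 15, 12, 9, 8, 10, 7, 5, 4, 11, 1
Reachable nodes: 15 of 20 total.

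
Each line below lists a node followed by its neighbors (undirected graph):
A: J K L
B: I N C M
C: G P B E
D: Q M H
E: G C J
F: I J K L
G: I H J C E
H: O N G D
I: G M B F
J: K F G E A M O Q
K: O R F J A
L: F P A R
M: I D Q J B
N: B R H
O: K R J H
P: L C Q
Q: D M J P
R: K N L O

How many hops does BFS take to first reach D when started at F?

3

Level 0: F
Level 1: I, J, K, L
Level 2: A, B, E, G, M, O, P, Q, R
Level 3: C, D, H, N
D first appears at level 3.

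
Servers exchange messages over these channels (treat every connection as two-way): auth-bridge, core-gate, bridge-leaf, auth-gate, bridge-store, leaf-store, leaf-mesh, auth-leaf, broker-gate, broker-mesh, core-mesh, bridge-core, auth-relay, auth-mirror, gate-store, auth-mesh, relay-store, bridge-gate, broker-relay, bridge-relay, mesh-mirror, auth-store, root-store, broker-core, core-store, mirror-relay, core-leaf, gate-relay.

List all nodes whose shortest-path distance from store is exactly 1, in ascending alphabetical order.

auth, bridge, core, gate, leaf, relay, root

Level 0: store
Level 1: auth, bridge, core, gate, leaf, relay, root
Level 2: broker, mesh, mirror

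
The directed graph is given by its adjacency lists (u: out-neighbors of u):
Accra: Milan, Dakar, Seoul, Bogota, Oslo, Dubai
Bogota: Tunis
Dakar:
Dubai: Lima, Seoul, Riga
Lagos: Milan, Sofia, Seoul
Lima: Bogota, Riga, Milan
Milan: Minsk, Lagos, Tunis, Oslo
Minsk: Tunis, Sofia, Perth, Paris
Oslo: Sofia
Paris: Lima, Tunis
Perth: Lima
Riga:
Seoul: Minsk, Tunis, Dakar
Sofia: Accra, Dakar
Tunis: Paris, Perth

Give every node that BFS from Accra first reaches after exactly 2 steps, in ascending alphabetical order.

Lagos, Lima, Minsk, Riga, Sofia, Tunis

Level 0: Accra
Level 1: Bogota, Dakar, Dubai, Milan, Oslo, Seoul
Level 2: Lagos, Lima, Minsk, Riga, Sofia, Tunis
Level 3: Paris, Perth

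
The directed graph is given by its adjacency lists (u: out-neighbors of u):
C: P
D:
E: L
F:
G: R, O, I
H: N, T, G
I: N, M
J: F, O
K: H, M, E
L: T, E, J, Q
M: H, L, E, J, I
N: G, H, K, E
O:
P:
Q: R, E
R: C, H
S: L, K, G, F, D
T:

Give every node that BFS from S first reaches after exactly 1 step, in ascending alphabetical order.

Level 0: S
Level 1: D, F, G, K, L
Level 2: E, H, I, J, M, O, Q, R, T
Level 3: C, N
Level 4: P

D, F, G, K, L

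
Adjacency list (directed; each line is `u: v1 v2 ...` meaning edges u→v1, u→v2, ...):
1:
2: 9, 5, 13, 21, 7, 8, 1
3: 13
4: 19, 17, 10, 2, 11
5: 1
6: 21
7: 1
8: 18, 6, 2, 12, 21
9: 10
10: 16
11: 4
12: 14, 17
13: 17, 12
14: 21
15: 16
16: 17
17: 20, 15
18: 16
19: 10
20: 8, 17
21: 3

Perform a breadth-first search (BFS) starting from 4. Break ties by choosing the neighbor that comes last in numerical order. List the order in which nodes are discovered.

4, 19, 17, 11, 10, 2, 20, 15, 16, 21, 13, 9, 8, 7, 5, 1, 3, 12, 18, 6, 14

Visit 4; enqueue 19, 17, 11, 10, 2 → queue [19, 17, 11, 10, 2]
Visit 19 → queue [17, 11, 10, 2]
Visit 17; enqueue 20, 15 → queue [11, 10, 2, 20, 15]
Visit 11 → queue [10, 2, 20, 15]
Visit 10; enqueue 16 → queue [2, 20, 15, 16]
Visit 2; enqueue 21, 13, 9, 8, 7, 5, 1 → queue [20, 15, 16, 21, 13, 9, 8, 7, 5, 1]
Visit 20 → queue [15, 16, 21, 13, 9, 8, 7, 5, 1]
Visit 15 → queue [16, 21, 13, 9, 8, 7, 5, 1]
Visit 16 → queue [21, 13, 9, 8, 7, 5, 1]
Visit 21; enqueue 3 → queue [13, 9, 8, 7, 5, 1, 3]
Visit 13; enqueue 12 → queue [9, 8, 7, 5, 1, 3, 12]
Visit 9 → queue [8, 7, 5, 1, 3, 12]
Visit 8; enqueue 18, 6 → queue [7, 5, 1, 3, 12, 18, 6]
Visit 7 → queue [5, 1, 3, 12, 18, 6]
Visit 5 → queue [1, 3, 12, 18, 6]
Visit 1 → queue [3, 12, 18, 6]
Visit 3 → queue [12, 18, 6]
Visit 12; enqueue 14 → queue [18, 6, 14]
Visit 18 → queue [6, 14]
Visit 6 → queue [14]
Visit 14 → queue []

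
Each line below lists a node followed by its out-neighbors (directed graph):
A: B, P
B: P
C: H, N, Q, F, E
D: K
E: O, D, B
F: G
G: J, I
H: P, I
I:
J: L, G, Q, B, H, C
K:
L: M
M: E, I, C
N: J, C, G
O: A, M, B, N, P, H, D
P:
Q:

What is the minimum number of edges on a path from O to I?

2

Level 0: O
Level 1: A, B, D, H, M, N, P
Level 2: C, E, G, I, J, K
Level 3: F, L, Q
I first appears at level 2.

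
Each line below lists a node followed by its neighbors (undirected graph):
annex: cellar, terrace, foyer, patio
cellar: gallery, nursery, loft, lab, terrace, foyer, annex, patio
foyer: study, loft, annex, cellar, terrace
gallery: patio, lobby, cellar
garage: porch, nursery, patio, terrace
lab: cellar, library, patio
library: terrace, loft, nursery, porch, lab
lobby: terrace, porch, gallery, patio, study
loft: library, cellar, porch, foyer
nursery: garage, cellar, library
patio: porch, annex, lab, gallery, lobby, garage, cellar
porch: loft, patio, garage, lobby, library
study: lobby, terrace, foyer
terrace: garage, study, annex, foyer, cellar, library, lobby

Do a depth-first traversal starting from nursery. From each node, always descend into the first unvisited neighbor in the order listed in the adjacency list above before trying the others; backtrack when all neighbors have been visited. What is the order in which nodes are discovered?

nursery → garage → porch → loft → library → terrace → study → lobby → gallery → patio → annex → cellar → lab → foyer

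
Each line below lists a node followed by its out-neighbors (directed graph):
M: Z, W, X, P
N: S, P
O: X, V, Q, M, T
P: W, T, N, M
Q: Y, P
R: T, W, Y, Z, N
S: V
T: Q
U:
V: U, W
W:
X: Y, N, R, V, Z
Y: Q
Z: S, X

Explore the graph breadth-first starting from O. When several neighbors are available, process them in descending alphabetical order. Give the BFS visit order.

Visit O; enqueue X, V, T, Q, M → queue [X, V, T, Q, M]
Visit X; enqueue Z, Y, R, N → queue [V, T, Q, M, Z, Y, R, N]
Visit V; enqueue W, U → queue [T, Q, M, Z, Y, R, N, W, U]
Visit T → queue [Q, M, Z, Y, R, N, W, U]
Visit Q; enqueue P → queue [M, Z, Y, R, N, W, U, P]
Visit M → queue [Z, Y, R, N, W, U, P]
Visit Z; enqueue S → queue [Y, R, N, W, U, P, S]
Visit Y → queue [R, N, W, U, P, S]
Visit R → queue [N, W, U, P, S]
Visit N → queue [W, U, P, S]
Visit W → queue [U, P, S]
Visit U → queue [P, S]
Visit P → queue [S]
Visit S → queue []

O X V T Q M Z Y R N W U P S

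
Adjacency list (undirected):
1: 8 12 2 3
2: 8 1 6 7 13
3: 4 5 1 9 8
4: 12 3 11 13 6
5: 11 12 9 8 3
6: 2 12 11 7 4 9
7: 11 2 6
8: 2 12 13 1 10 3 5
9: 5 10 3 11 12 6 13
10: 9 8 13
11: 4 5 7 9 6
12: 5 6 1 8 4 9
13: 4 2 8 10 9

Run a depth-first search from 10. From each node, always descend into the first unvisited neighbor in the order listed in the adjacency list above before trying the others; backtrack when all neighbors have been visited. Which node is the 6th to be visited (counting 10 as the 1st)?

12

Visit 10
10 → 9
9 → 5
5 → 11
11 → 4
4 → 12
12 → 6
6 → 2
2 → 8
8 → 13
8 → 1
1 → 3
2 → 7

Visit order: 10, 9, 5, 11, 4, 12, 6, 2, 8, 13, 1, 3, 7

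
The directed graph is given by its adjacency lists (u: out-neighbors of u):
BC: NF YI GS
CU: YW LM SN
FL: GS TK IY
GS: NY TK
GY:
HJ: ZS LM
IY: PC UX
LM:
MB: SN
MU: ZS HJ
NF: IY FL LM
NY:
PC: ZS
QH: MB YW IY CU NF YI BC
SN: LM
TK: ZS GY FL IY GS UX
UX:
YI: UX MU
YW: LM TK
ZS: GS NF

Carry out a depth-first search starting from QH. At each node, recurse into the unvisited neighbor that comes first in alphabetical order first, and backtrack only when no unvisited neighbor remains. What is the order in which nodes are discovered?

Visit QH
QH → BC
BC → GS
GS → NY
GS → TK
TK → FL
FL → IY
IY → PC
PC → ZS
ZS → NF
NF → LM
IY → UX
TK → GY
BC → YI
YI → MU
MU → HJ
QH → CU
CU → SN
CU → YW
QH → MB

QH -> BC -> GS -> NY -> TK -> FL -> IY -> PC -> ZS -> NF -> LM -> UX -> GY -> YI -> MU -> HJ -> CU -> SN -> YW -> MB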